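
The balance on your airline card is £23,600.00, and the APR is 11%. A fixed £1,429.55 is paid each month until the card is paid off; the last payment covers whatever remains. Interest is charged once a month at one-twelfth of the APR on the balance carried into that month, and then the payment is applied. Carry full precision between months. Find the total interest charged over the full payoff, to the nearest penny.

£2,106.34

Monthly rate r = 11%/12 = 0.916667% = 0.00916667.
Payoff takes n = ⌈−ln(1 − rB₀/P)/ln(1+r)⌉ = ⌈17.982⌉ = 18 payments; the last is £1,403.99.
Total paid = 17·£1,429.55 + £1,403.99 = £25,706.34.
Total interest = total paid − principal = £25,706.34 − £23,600.00 = £2,106.34.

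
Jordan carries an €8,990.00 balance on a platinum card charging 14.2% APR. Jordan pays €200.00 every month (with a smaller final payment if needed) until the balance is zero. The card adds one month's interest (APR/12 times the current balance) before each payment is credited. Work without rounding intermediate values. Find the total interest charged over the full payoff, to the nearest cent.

€3,915.76

Monthly rate r = 14.2%/12 = 1.18333% = 0.0118333.
Payoff takes n = ⌈−ln(1 − rB₀/P)/ln(1+r)⌉ = ⌈64.527⌉ = 65 payments; the last is €105.76.
Total paid = 64·€200.00 + €105.76 = €12,905.76.
Total interest = total paid − principal = €12,905.76 − €8,990.00 = €3,915.76.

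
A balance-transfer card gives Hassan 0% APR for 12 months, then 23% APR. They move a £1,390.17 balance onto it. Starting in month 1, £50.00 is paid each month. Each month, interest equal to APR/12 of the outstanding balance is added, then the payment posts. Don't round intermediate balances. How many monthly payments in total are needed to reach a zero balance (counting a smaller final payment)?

Promo months 1–12 at r₀ = 0%/12 = 0; months 13+ at r₁ = 23%/12 = 0.0191667.
After month 12 (no interest yet): B = £1,390.17 − 12·£50.00 = £790.17.
Then at r₁ with £50.00/mo: n₂ = −ln(1 − r₁·B/P)/ln(1+r₁) ≈ 19.01 → 20 more payments.

32 payments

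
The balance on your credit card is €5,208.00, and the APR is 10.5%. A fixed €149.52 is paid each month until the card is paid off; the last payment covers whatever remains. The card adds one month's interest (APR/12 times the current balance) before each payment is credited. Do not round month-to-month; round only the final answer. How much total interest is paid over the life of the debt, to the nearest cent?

Monthly rate r = 10.5%/12 = 0.875% = 0.00875.
Payoff takes n = ⌈−ln(1 − rB₀/P)/ln(1+r)⌉ = ⌈41.727⌉ = 42 payments; the last is €108.78.
Total paid = 41·€149.52 + €108.78 = €6,239.10.
Total interest = total paid − principal = €6,239.10 − €5,208.00 = €1,031.10.

€1,031.10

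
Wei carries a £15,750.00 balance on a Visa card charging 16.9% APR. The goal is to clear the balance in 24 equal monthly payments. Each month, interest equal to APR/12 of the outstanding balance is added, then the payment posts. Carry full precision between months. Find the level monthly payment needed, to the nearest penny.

Monthly rate r = 16.9%/12 = 1.40833% = 0.0140833.
Level-payment amortization: P = B₀·r / (1 − (1+r)^(−n)) = 15750.00·0.0140833 / (1 − 1.01408^(−24)).
Denominator 1 − (1+r)^(−24) = 0.285121034.
P = 221.812 / 0.285121034 ≈ 777.96.

£777.96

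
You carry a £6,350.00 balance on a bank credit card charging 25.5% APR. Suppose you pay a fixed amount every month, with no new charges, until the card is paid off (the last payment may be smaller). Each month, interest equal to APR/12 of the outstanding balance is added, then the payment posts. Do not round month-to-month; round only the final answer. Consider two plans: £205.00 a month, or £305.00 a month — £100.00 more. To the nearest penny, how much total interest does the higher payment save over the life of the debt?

Monthly rate r = 25.5%/12 = 2.125% = 0.02125.
At £205.00/mo: n = ⌈−ln(1 − rB₀/P)/ln(1+r)⌉ = 52 payments (last £12.08); total interest = total paid − £6,350.00 = £4,117.08.
At £305.00/mo: 28 payments (last £238.53); total interest £2,123.53.
Interest saved = £4,117.08 − £2,123.53 = £1,993.55.

£1,993.55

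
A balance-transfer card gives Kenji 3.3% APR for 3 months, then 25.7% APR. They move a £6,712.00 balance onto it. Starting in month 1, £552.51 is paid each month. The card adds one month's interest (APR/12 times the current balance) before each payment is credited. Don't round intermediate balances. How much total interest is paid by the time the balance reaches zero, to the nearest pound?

Promo months 1–3 at r₀ = 3.3%/12 = 0.00275; months 4+ at r₁ = 25.7%/12 = 0.0214167.
After month 3: iterate B ← B·(1+r₀) − £552.51 for 3 months → £5,105.43.
Then at r₁ with £552.51/mo: n₂ = −ln(1 − r₁·B/P)/ln(1+r₁) ≈ 10.41 → 11 more payments.
Total paid = 13·£552.51 + £226.05 = £7,408.68; interest = £7,408.68 − £6,712.00 = £696.68.

£697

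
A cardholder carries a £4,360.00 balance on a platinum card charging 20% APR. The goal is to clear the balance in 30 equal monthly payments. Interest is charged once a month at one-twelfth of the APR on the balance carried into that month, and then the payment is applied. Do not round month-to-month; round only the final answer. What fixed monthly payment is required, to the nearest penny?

£185.87

Monthly rate r = 20%/12 = 1.66667% = 0.0166667.
Level-payment amortization: P = B₀·r / (1 − (1+r)^(−n)) = 4360.00·0.0166667 / (1 − 1.01667^(−30)).
Denominator 1 − (1+r)^(−30) = 0.390964706.
P = 72.6667 / 0.390964706 ≈ 185.87.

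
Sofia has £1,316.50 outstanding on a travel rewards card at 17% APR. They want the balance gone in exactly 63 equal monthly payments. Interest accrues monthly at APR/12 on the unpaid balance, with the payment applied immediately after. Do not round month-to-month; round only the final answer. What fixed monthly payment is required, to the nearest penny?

£31.73

Monthly rate r = 17%/12 = 1.41667% = 0.0141667.
Level-payment amortization: P = B₀·r / (1 − (1+r)^(−n)) = 1316.50·0.0141667 / (1 − 1.01417^(−63)).
Denominator 1 − (1+r)^(−63) = 0.587796123.
P = 18.6504 / 0.587796123 ≈ 31.73.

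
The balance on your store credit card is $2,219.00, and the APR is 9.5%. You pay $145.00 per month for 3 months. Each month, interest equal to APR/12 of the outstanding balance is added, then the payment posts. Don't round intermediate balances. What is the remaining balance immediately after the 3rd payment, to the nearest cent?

$1,833.67

Monthly rate r = 9.5%/12 = 0.791667% = 0.00791667.
Each month: B ← B·(1+r) − $145.00.
Month 1: interest $17.57; balance after payment $2,091.57.
Month 2: interest $16.56; balance after payment $1,963.13.
Month 3: interest $15.54; balance after payment $1,833.67.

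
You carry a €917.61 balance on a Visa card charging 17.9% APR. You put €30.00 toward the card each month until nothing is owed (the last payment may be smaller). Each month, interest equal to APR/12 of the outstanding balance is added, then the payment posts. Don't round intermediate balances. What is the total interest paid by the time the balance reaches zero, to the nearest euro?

€317

Monthly rate r = 17.9%/12 = 1.49167% = 0.0149167.
Payoff takes n = ⌈−ln(1 − rB₀/P)/ln(1+r)⌉ = ⌈41.149⌉ = 42 payments; the last is €4.51.
Total paid = 41·€30.00 + €4.51 = €1,234.51.
Total interest = total paid − principal = €1,234.51 − €917.61 = €316.90.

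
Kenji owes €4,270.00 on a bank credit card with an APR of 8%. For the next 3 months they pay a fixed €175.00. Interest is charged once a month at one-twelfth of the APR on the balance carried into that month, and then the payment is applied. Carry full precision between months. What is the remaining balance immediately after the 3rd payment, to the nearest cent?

€3,827.46

Monthly rate r = 8%/12 = 0.666667% = 0.00666667.
Each month: B ← B·(1+r) − €175.00.
Month 1: interest €28.47; balance after payment €4,123.47.
Month 2: interest €27.49; balance after payment €3,975.96.
Month 3: interest €26.51; balance after payment €3,827.46.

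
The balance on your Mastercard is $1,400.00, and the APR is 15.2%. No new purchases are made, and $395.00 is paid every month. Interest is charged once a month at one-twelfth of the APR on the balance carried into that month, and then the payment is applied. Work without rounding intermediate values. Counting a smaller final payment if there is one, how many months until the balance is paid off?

4 months

Monthly rate r = 15.2%/12 = 1.26667% = 0.0126667.
Recurrence: B ← B·(1+r) − $395.00.
Month 1: interest $17.73; balance after payment $1,022.73.
Month 2: interest $12.95; balance after payment $640.69.
Month 3: interest $8.12; balance after payment $253.80.
Month 4: interest $3.21; balance after payment $0.00.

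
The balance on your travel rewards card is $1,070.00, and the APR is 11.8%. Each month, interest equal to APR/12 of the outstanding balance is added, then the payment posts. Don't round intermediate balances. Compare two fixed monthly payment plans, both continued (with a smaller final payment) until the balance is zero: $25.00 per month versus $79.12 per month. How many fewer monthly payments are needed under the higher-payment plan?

Monthly rate r = 11.8%/12 = 0.983333% = 0.00983333.
At $25.00/mo: n = ⌈−ln(1 − rB₀/P)/ln(1+r)⌉ = 56 payments (last $20.54); total interest = total paid − $1,070.00 = $325.54.
At $79.12/mo: 15 payments (last $46.21); total interest $83.89.
Payments saved = 56 − 15 = 41.

41 fewer payments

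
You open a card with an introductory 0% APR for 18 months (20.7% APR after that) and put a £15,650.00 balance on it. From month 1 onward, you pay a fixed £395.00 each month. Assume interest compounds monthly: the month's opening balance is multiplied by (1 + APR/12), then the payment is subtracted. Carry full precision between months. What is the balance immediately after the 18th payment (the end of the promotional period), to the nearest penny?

Promo months 1–18 at r₀ = 0%/12 = 0; months 19+ at r₁ = 20.7%/12 = 0.01725.
After month 18 (no interest yet): B = £15,650.00 − 18·£395.00 = £8,540.00.

£8,540.00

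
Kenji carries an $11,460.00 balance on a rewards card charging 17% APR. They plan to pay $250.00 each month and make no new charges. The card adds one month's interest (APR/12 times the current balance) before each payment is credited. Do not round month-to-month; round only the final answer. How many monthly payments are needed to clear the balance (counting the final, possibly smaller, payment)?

75 payments

Monthly rate r = 17%/12 = 1.41667% = 0.0141667.
Recurrence: B ← B·(1+r) − $250.00.
Month 1: interest $162.35; balance after payment $11,372.35.
Month 2: interest $161.11; balance after payment $11,283.46.
Closed form: n = −ln(1 − rB₀/P)/ln(1+r) = −ln(0.3506)/ln(1.01417) ≈ 74.507, so the balance reaches zero during payment 75.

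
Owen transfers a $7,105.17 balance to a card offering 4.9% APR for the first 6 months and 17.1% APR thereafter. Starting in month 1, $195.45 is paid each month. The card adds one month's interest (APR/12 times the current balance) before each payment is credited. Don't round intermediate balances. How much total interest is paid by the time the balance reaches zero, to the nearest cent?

Promo months 1–6 at r₀ = 4.9%/12 = 0.00408333; months 7+ at r₁ = 17.1%/12 = 0.01425.
After month 6: iterate B ← B·(1+r₀) − $195.45 for 6 months → $6,096.30.
Then at r₁ with $195.45/mo: n₂ = −ln(1 − r₁·B/P)/ln(1+r₁) ≈ 41.55 → 42 more payments.
Total paid = 47·$195.45 + $106.86 = $9,293.01; interest = $9,293.01 − $7,105.17 = $2,187.84.

$2,187.84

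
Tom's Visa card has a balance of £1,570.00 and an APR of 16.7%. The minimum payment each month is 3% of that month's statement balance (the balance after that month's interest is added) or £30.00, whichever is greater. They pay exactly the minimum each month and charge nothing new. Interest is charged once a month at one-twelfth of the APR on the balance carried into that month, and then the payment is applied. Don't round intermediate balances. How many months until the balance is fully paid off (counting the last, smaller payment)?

Monthly rate r = 16.7%/12 = 1.39167% = 0.0139167.
While 3% of the post-interest balance exceeds £30.00, each month B ← (B·(1+r))·(1 − 0.03), i.e. B shrinks by the factor (1+r)·0.97 = 0.9835.
This holds for months 1–28. Entering month 29 the balance is £985.31; 3% of the post-interest balance is now below £30.00, so the flat £30.00 minimum applies from here.
From month 29 a fixed £30.00 at rate r clears £985.31 in 45 more payments. Total: 28 + 45 = 73 months.

73 months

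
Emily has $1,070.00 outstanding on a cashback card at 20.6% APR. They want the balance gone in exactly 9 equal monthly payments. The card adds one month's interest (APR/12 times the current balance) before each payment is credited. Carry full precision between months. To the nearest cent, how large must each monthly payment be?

$129.33

Monthly rate r = 20.6%/12 = 1.71667% = 0.0171667.
Level-payment amortization: P = B₀·r / (1 − (1+r)^(−n)) = 1070.00·0.0171667 / (1 − 1.01717^(−9)).
Denominator 1 − (1+r)^(−9) = 0.142032328.
P = 18.3683 / 0.142032328 ≈ 129.33.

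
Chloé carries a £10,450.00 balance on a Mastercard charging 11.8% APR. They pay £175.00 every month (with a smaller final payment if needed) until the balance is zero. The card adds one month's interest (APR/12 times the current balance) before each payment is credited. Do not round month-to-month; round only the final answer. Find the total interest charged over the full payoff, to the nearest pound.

Monthly rate r = 11.8%/12 = 0.983333% = 0.00983333.
Payoff takes n = ⌈−ln(1 − rB₀/P)/ln(1+r)⌉ = ⌈90.418⌉ = 91 payments; the last is £73.39.
Total paid = 90·£175.00 + £73.39 = £15,823.39.
Total interest = total paid − principal = £15,823.39 − £10,450.00 = £5,373.39.

£5,373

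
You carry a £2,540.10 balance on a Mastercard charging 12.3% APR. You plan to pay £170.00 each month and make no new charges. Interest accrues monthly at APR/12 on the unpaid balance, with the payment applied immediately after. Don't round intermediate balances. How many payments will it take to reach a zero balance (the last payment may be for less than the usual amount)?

Monthly rate r = 12.3%/12 = 1.025% = 0.01025.
Recurrence: B ← B·(1+r) − £170.00.
Month 1: interest £26.04; balance after payment £2,396.14.
Month 2: interest £24.56; balance after payment £2,250.70.
Closed form: n = −ln(1 − rB₀/P)/ln(1+r) = −ln(0.84685)/ln(1.01025) ≈ 16.301, so the balance reaches zero during payment 17.

17 payments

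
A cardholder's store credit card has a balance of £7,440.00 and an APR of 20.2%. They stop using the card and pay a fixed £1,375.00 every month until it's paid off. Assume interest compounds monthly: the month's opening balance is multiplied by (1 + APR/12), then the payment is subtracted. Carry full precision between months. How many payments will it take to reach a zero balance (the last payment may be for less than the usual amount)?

Monthly rate r = 20.2%/12 = 1.68333% = 0.0168333.
Recurrence: B ← B·(1+r) − £1,375.00.
Month 1: interest £125.24; balance after payment £6,190.24.
Month 2: interest £104.20; balance after payment £4,919.44.
Month 3: interest £82.81; balance after payment £3,627.25.
Month 4: interest £61.06; balance after payment £2,313.31.
Month 5: interest £38.94; balance after payment £977.25.
Month 6: interest £16.45; balance after payment £0.00.

6 payments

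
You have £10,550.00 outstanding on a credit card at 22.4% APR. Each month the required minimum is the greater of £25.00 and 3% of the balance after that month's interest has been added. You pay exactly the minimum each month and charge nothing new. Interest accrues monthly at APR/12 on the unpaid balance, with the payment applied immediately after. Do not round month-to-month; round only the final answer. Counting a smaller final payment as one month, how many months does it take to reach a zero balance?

Monthly rate r = 22.4%/12 = 1.86667% = 0.0186667.
While 3% of the post-interest balance exceeds £25.00, each month B ← (B·(1+r))·(1 − 0.03), i.e. B shrinks by the factor (1+r)·0.97 = 0.98811.
This holds for months 1–214. Entering month 215 the balance is £815.21; 3% of the post-interest balance is now below £25.00, so the flat £25.00 minimum applies from here.
From month 215 a fixed £25.00 at rate r clears £815.21 in 51 more payments. Total: 214 + 51 = 265 months.

265 months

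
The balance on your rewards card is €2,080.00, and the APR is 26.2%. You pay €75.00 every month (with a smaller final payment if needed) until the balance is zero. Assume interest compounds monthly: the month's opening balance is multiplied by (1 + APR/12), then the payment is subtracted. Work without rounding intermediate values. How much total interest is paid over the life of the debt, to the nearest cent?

Monthly rate r = 26.2%/12 = 2.18333% = 0.0218333.
Payoff takes n = ⌈−ln(1 − rB₀/P)/ln(1+r)⌉ = ⌈43.066⌉ = 44 payments; the last is €5.03.
Total paid = 43·€75.00 + €5.03 = €3,230.03.
Total interest = total paid − principal = €3,230.03 − €2,080.00 = €1,150.03.

€1,150.03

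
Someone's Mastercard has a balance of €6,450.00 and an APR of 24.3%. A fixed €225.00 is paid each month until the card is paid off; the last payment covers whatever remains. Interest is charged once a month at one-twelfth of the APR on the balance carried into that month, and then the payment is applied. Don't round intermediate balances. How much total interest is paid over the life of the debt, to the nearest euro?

Monthly rate r = 24.3%/12 = 2.025% = 0.02025.
Payoff takes n = ⌈−ln(1 − rB₀/P)/ln(1+r)⌉ = ⌈43.331⌉ = 44 payments; the last is €75.03.
Total paid = 43·€225.00 + €75.03 = €9,750.03.
Total interest = total paid − principal = €9,750.03 − €6,450.00 = €3,300.03.

€3,300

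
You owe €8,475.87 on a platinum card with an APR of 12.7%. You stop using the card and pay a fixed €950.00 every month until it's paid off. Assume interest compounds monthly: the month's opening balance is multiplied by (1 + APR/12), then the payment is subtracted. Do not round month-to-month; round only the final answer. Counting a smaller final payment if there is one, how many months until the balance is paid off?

10 payments

Monthly rate r = 12.7%/12 = 1.05833% = 0.0105833.
Recurrence: B ← B·(1+r) − €950.00.
Month 1: interest €89.70; balance after payment €7,615.57.
Month 2: interest €80.60; balance after payment €6,746.17.
Closed form: n = −ln(1 − rB₀/P)/ln(1+r) = −ln(0.90558)/ln(1.01058) ≈ 9.421, so the balance reaches zero during payment 10.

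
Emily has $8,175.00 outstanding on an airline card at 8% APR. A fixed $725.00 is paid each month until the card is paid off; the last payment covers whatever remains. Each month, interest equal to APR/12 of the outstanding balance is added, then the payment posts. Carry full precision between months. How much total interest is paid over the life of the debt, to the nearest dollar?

Monthly rate r = 8%/12 = 0.666667% = 0.00666667.
Payoff takes n = ⌈−ln(1 − rB₀/P)/ln(1+r)⌉ = ⌈11.761⌉ = 12 payments; the last is $552.32.
Total paid = 11·$725.00 + $552.32 = $8,527.32.
Total interest = total paid − principal = $8,527.32 − $8,175.00 = $352.32.

$352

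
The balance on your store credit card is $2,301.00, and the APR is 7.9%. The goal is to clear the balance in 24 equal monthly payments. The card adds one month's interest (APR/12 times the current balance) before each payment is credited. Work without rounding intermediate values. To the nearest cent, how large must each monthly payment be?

$103.96

Monthly rate r = 7.9%/12 = 0.658333% = 0.00658333.
Level-payment amortization: P = B₀·r / (1 − (1+r)^(−n)) = 2301.00·0.00658333 / (1 − 1.00658^(−24)).
Denominator 1 − (1+r)^(−24) = 0.14570797.
P = 15.1483 / 0.14570797 ≈ 103.96.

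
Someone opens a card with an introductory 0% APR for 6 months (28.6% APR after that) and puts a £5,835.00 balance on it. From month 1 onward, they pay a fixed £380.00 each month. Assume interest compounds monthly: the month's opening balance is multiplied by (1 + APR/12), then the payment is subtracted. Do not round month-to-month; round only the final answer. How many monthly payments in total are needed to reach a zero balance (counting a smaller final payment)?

17 months

Promo months 1–6 at r₀ = 0%/12 = 0; months 7+ at r₁ = 28.6%/12 = 0.0238333.
After month 6 (no interest yet): B = £5,835.00 − 6·£380.00 = £3,555.00.
Then at r₁ with £380.00/mo: n₂ = −ln(1 − r₁·B/P)/ln(1+r₁) ≈ 10.71 → 11 more payments.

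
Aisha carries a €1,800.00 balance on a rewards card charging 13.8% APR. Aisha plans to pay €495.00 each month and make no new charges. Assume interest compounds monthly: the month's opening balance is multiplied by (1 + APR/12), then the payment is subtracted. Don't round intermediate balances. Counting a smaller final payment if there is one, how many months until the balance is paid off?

4 payments

Monthly rate r = 13.8%/12 = 1.15% = 0.0115.
Recurrence: B ← B·(1+r) − €495.00.
Month 1: interest €20.70; balance after payment €1,325.70.
Month 2: interest €15.25; balance after payment €845.95.
Month 3: interest €9.73; balance after payment €360.67.
Month 4: interest €4.15; balance after payment €0.00.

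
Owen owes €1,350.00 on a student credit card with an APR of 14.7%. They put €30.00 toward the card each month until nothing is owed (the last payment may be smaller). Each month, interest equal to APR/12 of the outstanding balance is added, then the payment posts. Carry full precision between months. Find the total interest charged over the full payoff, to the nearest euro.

€624

Monthly rate r = 14.7%/12 = 1.225% = 0.01225.
Payoff takes n = ⌈−ln(1 − rB₀/P)/ln(1+r)⌉ = ⌈65.811⌉ = 66 payments; the last is €24.36.
Total paid = 65·€30.00 + €24.36 = €1,974.36.
Total interest = total paid − principal = €1,974.36 − €1,350.00 = €624.36.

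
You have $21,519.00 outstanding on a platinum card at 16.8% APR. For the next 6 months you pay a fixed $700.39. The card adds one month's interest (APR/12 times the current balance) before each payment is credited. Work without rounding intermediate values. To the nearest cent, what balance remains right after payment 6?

Monthly rate r = 16.8%/12 = 1.4% = 0.014.
Each month: B ← B·(1+r) − $700.39.
Month 1: interest $301.27; balance after payment $21,119.88.
Month 2: interest $295.68; balance after payment $20,715.16.
Month 3: interest $290.01; balance after payment $20,304.79.
Month 4: interest $284.27; balance after payment $19,888.66.
Month 5: interest $278.44; balance after payment $19,466.71.
Month 6: interest $272.53; balance after payment $19,038.86.

$19,038.86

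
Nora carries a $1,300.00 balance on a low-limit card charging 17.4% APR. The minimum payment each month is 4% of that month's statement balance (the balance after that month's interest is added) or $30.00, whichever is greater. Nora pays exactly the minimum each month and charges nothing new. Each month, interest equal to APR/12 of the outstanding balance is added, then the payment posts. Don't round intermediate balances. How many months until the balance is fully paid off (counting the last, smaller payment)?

Monthly rate r = 17.4%/12 = 1.45% = 0.0145.
While 4% of the post-interest balance exceeds $30.00, each month B ← (B·(1+r))·(1 − 0.04), i.e. B shrinks by the factor (1+r)·0.96 = 0.97392.
This holds for months 1–22. Entering month 23 the balance is $726.87; 4% of the post-interest balance is now below $30.00, so the flat $30.00 minimum applies from here.
From month 23 a fixed $30.00 at rate r clears $726.87 in 31 more payments. Total: 22 + 31 = 53 months.

53 months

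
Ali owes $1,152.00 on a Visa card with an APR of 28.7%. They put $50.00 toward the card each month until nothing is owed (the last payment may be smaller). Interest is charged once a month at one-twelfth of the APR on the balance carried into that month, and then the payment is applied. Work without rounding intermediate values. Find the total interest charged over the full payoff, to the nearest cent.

$542.19

Monthly rate r = 28.7%/12 = 2.39167% = 0.0239167.
Payoff takes n = ⌈−ln(1 − rB₀/P)/ln(1+r)⌉ = ⌈33.883⌉ = 34 payments; the last is $44.19.
Total paid = 33·$50.00 + $44.19 = $1,694.19.
Total interest = total paid − principal = $1,694.19 − $1,152.00 = $542.19.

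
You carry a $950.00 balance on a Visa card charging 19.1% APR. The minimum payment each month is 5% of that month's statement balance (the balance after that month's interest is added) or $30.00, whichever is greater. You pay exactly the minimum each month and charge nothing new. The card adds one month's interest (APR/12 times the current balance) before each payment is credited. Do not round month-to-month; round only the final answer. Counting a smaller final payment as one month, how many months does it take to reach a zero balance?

38 months

Monthly rate r = 19.1%/12 = 1.59167% = 0.0159167.
While 5% of the post-interest balance exceeds $30.00, each month B ← (B·(1+r))·(1 − 0.05), i.e. B shrinks by the factor (1+r)·0.95 = 0.96512.
This holds for months 1–14. Entering month 15 the balance is $577.92; 5% of the post-interest balance is now below $30.00, so the flat $30.00 minimum applies from here.
From month 15 a fixed $30.00 at rate r clears $577.92 in 24 more payments. Total: 14 + 24 = 38 months.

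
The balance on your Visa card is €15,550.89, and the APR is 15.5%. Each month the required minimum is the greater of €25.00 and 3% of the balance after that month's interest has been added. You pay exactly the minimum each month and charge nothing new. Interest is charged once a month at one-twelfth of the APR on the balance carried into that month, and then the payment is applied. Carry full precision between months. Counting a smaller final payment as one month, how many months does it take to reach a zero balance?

210 months

Monthly rate r = 15.5%/12 = 1.29167% = 0.0129167.
While 3% of the post-interest balance exceeds €25.00, each month B ← (B·(1+r))·(1 − 0.03), i.e. B shrinks by the factor (1+r)·0.97 = 0.98253.
This holds for months 1–167. Entering month 168 the balance is €819.31; 3% of the post-interest balance is now below €25.00, so the flat €25.00 minimum applies from here.
From month 168 a fixed €25.00 at rate r clears €819.31 in 43 more payments. Total: 167 + 43 = 210 months.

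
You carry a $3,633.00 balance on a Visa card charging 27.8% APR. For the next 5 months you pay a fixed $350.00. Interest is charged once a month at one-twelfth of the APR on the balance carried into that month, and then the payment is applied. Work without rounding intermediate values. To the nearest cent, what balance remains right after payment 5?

$2,240.79

Monthly rate r = 27.8%/12 = 2.31667% = 0.0231667.
Each month: B ← B·(1+r) − $350.00.
Month 1: interest $84.16; balance after payment $3,367.16.
Month 2: interest $78.01; balance after payment $3,095.17.
Month 3: interest $71.70; balance after payment $2,816.88.
Month 4: interest $65.26; balance after payment $2,532.13.
Month 5: interest $58.66; balance after payment $2,240.79.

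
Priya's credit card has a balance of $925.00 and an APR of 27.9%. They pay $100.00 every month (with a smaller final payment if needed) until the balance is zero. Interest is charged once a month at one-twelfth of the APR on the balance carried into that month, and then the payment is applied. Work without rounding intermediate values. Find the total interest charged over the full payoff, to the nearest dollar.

$129

Monthly rate r = 27.9%/12 = 2.325% = 0.02325.
Payoff takes n = ⌈−ln(1 − rB₀/P)/ln(1+r)⌉ = ⌈10.536⌉ = 11 payments; the last is $53.86.
Total paid = 10·$100.00 + $53.86 = $1,053.86.
Total interest = total paid − principal = $1,053.86 − $925.00 = $128.86.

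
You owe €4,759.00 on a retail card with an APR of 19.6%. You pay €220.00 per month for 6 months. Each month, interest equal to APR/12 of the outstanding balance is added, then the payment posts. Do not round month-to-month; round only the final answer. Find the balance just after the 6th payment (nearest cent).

€3,869.76

Monthly rate r = 19.6%/12 = 1.63333% = 0.0163333.
Each month: B ← B·(1+r) − €220.00.
Month 1: interest €77.73; balance after payment €4,616.73.
Month 2: interest €75.41; balance after payment €4,472.14.
Month 3: interest €73.04; balance after payment €4,325.18.
Month 4: interest €70.64; balance after payment €4,175.83.
Month 5: interest €68.21; balance after payment €4,024.03.
Month 6: interest €65.73; balance after payment €3,869.76.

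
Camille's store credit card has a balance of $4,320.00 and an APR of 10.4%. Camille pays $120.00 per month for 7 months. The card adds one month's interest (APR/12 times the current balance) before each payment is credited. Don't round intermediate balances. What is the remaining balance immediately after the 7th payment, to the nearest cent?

$3,726.84

Monthly rate r = 10.4%/12 = 0.866667% = 0.00866667.
Each month: B ← B·(1+r) − $120.00.
Month 1: interest $37.44; balance after payment $4,237.44.
Month 2: interest $36.72; balance after payment $4,154.16.
Month 3: interest $36.00; balance after payment $4,070.17.
Month 4: interest $35.27; balance after payment $3,985.44.
Month 5: interest $34.54; balance after payment $3,899.98.
Month 6: interest $33.80; balance after payment $3,813.78.
Month 7: interest $33.05; balance after payment $3,726.84.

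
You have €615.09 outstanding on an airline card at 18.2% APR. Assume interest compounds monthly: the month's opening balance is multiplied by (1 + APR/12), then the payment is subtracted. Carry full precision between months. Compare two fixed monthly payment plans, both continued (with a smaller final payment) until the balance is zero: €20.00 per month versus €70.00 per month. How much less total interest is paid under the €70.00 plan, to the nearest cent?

€169.43

Monthly rate r = 18.2%/12 = 1.51667% = 0.0151667.
At €20.00/mo: n = ⌈−ln(1 − rB₀/P)/ln(1+r)⌉ = 42 payments (last €14.68); total interest = total paid − €615.09 = €219.59.
At €70.00/mo: 10 payments (last €35.25); total interest €50.16.
Interest saved = €219.59 − €50.16 = €169.43.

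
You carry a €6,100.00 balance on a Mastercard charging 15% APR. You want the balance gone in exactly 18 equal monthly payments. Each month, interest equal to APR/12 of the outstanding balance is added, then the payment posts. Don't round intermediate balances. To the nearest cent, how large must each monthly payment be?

Monthly rate r = 15%/12 = 1.25% = 0.0125.
Level-payment amortization: P = B₀·r / (1 − (1+r)^(−n)) = 6100.00·0.0125 / (1 − 1.0125^(−18)).
Denominator 1 − (1+r)^(−18) = 0.200369362.
P = 76.25 / 0.200369362 ≈ 380.55.

€380.55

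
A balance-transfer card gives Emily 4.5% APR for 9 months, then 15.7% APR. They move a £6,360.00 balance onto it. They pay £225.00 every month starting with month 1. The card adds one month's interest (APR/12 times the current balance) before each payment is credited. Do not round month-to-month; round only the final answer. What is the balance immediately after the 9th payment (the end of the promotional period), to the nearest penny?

£4,522.26

Promo months 1–9 at r₀ = 4.5%/12 = 0.00375; months 10+ at r₁ = 15.7%/12 = 0.0130833.
After month 9: iterate B ← B·(1+r₀) − £225.00 for 9 months → £4,522.26.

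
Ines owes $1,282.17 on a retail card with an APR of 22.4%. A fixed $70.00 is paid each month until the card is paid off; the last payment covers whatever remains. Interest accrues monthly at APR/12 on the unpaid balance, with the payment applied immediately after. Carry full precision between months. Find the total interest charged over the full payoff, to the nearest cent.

$301.64

Monthly rate r = 22.4%/12 = 1.86667% = 0.0186667.
Payoff takes n = ⌈−ln(1 − rB₀/P)/ln(1+r)⌉ = ⌈22.624⌉ = 23 payments; the last is $43.81.
Total paid = 22·$70.00 + $43.81 = $1,583.81.
Total interest = total paid − principal = $1,583.81 − $1,282.17 = $301.64.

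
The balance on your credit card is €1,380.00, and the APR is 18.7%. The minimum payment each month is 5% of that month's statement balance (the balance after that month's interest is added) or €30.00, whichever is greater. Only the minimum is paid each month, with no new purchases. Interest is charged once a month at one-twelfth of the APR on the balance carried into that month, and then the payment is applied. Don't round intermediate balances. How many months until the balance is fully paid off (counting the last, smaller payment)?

Monthly rate r = 18.7%/12 = 1.55833% = 0.0155833.
While 5% of the post-interest balance exceeds €30.00, each month B ← (B·(1+r))·(1 − 0.05), i.e. B shrinks by the factor (1+r)·0.95 = 0.9648.
This holds for months 1–24. Entering month 25 the balance is €584.01; 5% of the post-interest balance is now below €30.00, so the flat €30.00 minimum applies from here.
From month 25 a fixed €30.00 at rate r clears €584.01 in 24 more payments. Total: 24 + 24 = 48 months.

48 months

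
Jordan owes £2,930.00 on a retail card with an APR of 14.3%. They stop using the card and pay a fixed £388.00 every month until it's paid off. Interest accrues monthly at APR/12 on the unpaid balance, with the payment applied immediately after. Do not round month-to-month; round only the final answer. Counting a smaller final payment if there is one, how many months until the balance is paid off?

Monthly rate r = 14.3%/12 = 1.19167% = 0.0119167.
Recurrence: B ← B·(1+r) − £388.00.
Month 1: interest £34.92; balance after payment £2,576.92.
Month 2: interest £30.71; balance after payment £2,219.62.
Closed form: n = −ln(1 − rB₀/P)/ln(1+r) = −ln(0.91001)/ln(1.01192) ≈ 7.960, so the balance reaches zero during payment 8.

8 months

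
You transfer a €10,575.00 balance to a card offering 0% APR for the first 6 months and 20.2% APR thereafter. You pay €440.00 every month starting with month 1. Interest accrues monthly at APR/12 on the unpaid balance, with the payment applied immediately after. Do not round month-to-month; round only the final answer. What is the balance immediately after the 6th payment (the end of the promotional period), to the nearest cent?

€7,935.00

Promo months 1–6 at r₀ = 0%/12 = 0; months 7+ at r₁ = 20.2%/12 = 0.0168333.
After month 6 (no interest yet): B = €10,575.00 − 6·€440.00 = €7,935.00.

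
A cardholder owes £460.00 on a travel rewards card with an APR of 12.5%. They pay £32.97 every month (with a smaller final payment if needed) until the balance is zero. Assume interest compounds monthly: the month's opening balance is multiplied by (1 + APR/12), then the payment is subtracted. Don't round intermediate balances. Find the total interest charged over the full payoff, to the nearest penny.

£39.67

Monthly rate r = 12.5%/12 = 1.04167% = 0.0104167.
Payoff takes n = ⌈−ln(1 − rB₀/P)/ln(1+r)⌉ = ⌈15.155⌉ = 16 payments; the last is £5.12.
Total paid = 15·£32.97 + £5.12 = £499.67.
Total interest = total paid − principal = £499.67 − £460.00 = £39.67.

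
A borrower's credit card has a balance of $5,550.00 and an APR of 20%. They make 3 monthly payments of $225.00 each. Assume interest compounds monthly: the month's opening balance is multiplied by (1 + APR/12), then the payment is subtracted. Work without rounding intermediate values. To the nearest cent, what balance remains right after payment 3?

$5,145.84

Monthly rate r = 20%/12 = 1.66667% = 0.0166667.
Each month: B ← B·(1+r) − $225.00.
Month 1: interest $92.50; balance after payment $5,417.50.
Month 2: interest $90.29; balance after payment $5,282.79.
Month 3: interest $88.05; balance after payment $5,145.84.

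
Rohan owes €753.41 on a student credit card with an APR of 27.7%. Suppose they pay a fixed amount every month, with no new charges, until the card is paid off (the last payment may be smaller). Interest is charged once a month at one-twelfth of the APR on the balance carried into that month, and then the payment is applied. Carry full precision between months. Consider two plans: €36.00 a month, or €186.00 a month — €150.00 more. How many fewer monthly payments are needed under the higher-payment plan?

Monthly rate r = 27.7%/12 = 2.30833% = 0.0230833.
At €36.00/mo: n = ⌈−ln(1 − rB₀/P)/ln(1+r)⌉ = 29 payments (last €33.00); total interest = total paid − €753.41 = €287.59.
At €186.00/mo: 5 payments (last €56.54); total interest €47.13.
Payments saved = 29 − 5 = 24.

24 fewer payments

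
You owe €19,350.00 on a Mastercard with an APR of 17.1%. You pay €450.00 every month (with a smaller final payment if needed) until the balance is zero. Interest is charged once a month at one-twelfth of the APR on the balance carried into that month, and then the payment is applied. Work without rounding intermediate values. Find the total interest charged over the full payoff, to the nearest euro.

Monthly rate r = 17.1%/12 = 1.425% = 0.01425.
Payoff takes n = ⌈−ln(1 − rB₀/P)/ln(1+r)⌉ = ⌈67.048⌉ = 68 payments; the last is €21.56.
Total paid = 67·€450.00 + €21.56 = €30,171.56.
Total interest = total paid − principal = €30,171.56 − €19,350.00 = €10,821.56.

€10,822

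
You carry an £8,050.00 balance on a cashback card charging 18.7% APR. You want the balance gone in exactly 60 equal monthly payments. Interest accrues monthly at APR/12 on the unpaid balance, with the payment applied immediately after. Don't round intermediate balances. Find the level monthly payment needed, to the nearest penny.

£207.49

Monthly rate r = 18.7%/12 = 1.55833% = 0.0155833.
Level-payment amortization: P = B₀·r / (1 − (1+r)^(−n)) = 8050.00·0.0155833 / (1 − 1.01558^(−60)).
Denominator 1 − (1+r)^(−60) = 0.604573205.
P = 125.446 / 0.604573205 ≈ 207.49.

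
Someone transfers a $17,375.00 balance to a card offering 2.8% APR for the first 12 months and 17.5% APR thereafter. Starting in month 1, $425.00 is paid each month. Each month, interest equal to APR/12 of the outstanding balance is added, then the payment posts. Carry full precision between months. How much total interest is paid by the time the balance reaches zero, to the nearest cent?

$4,529.36

Promo months 1–12 at r₀ = 2.8%/12 = 0.00233333; months 13+ at r₁ = 17.5%/12 = 0.0145833.
After month 12: iterate B ← B·(1+r₀) − $425.00 for 12 months → $12,701.83.
Then at r₁ with $425.00/mo: n₂ = −ln(1 − r₁·B/P)/ln(1+r₁) ≈ 39.54 → 40 more payments.
Total paid = 51·$425.00 + $229.36 = $21,904.36; interest = $21,904.36 − $17,375.00 = $4,529.36.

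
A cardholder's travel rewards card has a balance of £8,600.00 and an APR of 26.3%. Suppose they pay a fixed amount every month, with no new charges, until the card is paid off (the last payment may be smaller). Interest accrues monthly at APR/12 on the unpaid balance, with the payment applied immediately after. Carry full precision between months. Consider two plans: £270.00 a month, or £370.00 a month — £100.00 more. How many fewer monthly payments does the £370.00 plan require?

23 fewer payments

Monthly rate r = 26.3%/12 = 2.19167% = 0.0219167.
At £270.00/mo: n = ⌈−ln(1 − rB₀/P)/ln(1+r)⌉ = 56 payments (last £65.51); total interest = total paid − £8,600.00 = £6,315.51.
At £370.00/mo: 33 payments (last £314.49); total interest £3,554.49.
Payments saved = 56 − 33 = 23.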